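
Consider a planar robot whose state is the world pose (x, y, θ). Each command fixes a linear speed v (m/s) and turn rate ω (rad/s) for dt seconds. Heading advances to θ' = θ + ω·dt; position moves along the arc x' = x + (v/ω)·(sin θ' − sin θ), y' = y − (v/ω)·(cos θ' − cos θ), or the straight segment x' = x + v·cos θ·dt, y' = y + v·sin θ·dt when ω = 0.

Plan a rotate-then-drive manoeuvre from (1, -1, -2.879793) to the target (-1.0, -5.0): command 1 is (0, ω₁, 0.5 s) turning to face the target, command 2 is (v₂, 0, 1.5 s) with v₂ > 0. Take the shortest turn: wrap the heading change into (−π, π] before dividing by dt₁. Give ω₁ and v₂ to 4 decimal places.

ω₁ = 1.6907, v₂ = 2.9814

heading to target = atan2(-5−-1, -1−1) = -2.0344
Δθ = wrap(-2.0344 − -2.8798) = 0.8453; ω₁ = Δθ/dt₁ = 1.6907
distance = √((-1−1)² + (-5−-1)²) = 4.4721; v₂ = distance/dt₂ = 2.9814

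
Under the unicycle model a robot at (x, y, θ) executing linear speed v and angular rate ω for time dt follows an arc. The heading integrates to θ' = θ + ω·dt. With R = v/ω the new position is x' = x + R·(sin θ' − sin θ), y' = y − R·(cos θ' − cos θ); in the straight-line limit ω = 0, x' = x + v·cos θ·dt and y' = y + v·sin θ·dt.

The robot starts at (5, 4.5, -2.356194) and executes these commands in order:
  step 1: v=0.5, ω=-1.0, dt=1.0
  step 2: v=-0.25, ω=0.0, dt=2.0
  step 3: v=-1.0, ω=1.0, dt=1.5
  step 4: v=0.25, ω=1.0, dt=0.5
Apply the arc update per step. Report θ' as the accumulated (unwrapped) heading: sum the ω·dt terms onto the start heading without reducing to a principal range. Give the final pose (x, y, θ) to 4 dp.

(6.1966, 4.8304, -1.3562)

step 1: θ'=-3.3562 (R=-0.5000) → pose (4.5400, 4.3650, -3.3562)
step 2: θ'=-3.3562 (straight) → pose (5.0285, 4.2585, -3.3562)
step 3: θ'=-1.8562 (R=-1.0000) → pose (6.2010, 4.9541, -1.8562)
step 4: θ'=-1.3562 (R=0.2500) → pose (6.1966, 4.8304, -1.3562)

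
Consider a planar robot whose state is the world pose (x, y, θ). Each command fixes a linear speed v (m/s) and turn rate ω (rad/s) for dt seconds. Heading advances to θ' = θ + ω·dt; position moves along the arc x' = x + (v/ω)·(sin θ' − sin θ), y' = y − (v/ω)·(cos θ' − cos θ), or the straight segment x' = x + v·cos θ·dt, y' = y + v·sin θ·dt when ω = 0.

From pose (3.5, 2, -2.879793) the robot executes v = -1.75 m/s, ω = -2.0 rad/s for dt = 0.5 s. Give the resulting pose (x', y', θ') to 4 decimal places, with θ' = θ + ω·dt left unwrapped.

θ' = -2.8798 + -2.0·0.5 = -3.8798
R = v/ω = -1.75/-2.0 = 0.8750
x' = 3.5 + 0.8750·(sin -3.8798 − sin -2.8798) = 4.3153
y' = 2 − 0.8750·(cos -3.8798 − cos -2.8798) = 1.8020

(4.3153, 1.8020, -3.8798)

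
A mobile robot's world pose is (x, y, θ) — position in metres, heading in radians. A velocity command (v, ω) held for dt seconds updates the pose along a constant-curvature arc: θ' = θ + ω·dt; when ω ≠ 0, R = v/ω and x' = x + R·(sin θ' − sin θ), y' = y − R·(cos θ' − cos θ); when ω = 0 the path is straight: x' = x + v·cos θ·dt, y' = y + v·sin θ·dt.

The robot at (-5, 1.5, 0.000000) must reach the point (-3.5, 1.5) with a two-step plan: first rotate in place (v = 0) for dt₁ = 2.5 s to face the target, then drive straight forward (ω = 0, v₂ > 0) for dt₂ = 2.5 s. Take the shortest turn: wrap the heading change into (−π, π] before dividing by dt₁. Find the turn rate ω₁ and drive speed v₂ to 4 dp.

heading to target = atan2(1.5−1.5, -3.5−-5) = 0.0000
Δθ = wrap(0.0000 − 0.0000) = 0.0000; ω₁ = Δθ/dt₁ = 0.0000
distance = √((-3.5−-5)² + (1.5−1.5)²) = 1.5000; v₂ = distance/dt₂ = 0.6000

ω₁ = 0.0000, v₂ = 0.6000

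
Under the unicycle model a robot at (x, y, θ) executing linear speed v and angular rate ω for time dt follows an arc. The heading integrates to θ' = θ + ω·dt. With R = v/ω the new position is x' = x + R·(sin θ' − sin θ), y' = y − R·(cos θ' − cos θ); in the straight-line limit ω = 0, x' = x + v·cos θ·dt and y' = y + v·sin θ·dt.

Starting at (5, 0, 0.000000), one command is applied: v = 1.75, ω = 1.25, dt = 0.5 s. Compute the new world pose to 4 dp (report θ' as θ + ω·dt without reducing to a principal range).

θ' = 0.0000 + 1.25·0.5 = 0.6250
R = v/ω = 1.75/1.25 = 1.4000
x' = 5 + 1.4000·(sin 0.6250 − sin 0.0000) = 5.8191
y' = 0 − 1.4000·(cos 0.6250 − cos 0.0000) = 0.2647

(5.8191, 0.2647, 0.6250)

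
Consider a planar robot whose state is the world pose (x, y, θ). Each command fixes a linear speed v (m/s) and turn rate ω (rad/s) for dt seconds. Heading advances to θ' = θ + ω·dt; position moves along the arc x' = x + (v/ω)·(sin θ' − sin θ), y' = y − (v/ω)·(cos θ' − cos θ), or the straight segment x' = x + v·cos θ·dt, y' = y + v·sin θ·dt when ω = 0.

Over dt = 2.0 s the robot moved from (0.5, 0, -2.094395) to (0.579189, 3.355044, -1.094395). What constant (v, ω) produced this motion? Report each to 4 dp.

Δθ = -1.094395 − -2.094395 = 1.000000
ω = Δθ/dt = 1.000000/2.0 = 0.5000
R = −Δy/(cos θ' − cos θ) = -3.5000
v = R·ω = -3.5000·0.5000 = -1.7500

v = -1.7500, ω = 0.5000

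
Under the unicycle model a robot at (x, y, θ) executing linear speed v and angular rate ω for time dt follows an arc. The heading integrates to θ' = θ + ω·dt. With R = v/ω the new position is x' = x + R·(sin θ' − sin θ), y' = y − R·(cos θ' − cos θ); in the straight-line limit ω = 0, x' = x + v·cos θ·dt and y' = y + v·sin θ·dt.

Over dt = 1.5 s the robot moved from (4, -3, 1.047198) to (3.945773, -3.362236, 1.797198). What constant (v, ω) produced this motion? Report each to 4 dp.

v = -0.2500, ω = 0.5000

Δθ = 1.797198 − 1.047198 = 0.750000
ω = Δθ/dt = 0.750000/1.5 = 0.5000
R = −Δy/(cos θ' − cos θ) = -0.5000
v = R·ω = -0.5000·0.5000 = -0.2500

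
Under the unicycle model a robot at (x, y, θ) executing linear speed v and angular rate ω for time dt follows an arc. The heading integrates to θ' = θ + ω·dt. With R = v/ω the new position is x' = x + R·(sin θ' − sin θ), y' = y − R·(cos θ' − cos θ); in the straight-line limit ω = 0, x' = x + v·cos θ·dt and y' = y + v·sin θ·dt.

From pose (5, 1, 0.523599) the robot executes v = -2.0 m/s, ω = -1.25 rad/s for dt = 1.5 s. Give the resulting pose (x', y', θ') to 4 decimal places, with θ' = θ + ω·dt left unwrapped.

θ' = 0.5236 + -1.25·1.5 = -1.3514
R = v/ω = -2.0/-1.25 = 1.6000
x' = 5 + 1.6000·(sin -1.3514 − sin 0.5236) = 2.6384
y' = 1 − 1.6000·(cos -1.3514 − cos 0.5236) = 2.0374

(2.6384, 2.0374, -1.3514)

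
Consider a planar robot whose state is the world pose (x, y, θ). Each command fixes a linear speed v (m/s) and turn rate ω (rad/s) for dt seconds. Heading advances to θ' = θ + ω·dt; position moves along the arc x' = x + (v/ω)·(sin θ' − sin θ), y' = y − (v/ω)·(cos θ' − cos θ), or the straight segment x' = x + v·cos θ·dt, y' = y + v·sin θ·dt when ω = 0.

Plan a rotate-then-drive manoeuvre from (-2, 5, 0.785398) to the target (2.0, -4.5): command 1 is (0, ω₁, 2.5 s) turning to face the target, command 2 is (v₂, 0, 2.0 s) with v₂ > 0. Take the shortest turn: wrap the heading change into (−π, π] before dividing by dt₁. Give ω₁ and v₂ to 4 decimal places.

heading to target = atan2(-4.5−5, 2−-2) = -1.1723
Δθ = wrap(-1.1723 − 0.7854) = -1.9577; ω₁ = Δθ/dt₁ = -0.7831
distance = √((2−-2)² + (-4.5−5)²) = 10.3078; v₂ = distance/dt₂ = 5.1539

ω₁ = -0.7831, v₂ = 5.1539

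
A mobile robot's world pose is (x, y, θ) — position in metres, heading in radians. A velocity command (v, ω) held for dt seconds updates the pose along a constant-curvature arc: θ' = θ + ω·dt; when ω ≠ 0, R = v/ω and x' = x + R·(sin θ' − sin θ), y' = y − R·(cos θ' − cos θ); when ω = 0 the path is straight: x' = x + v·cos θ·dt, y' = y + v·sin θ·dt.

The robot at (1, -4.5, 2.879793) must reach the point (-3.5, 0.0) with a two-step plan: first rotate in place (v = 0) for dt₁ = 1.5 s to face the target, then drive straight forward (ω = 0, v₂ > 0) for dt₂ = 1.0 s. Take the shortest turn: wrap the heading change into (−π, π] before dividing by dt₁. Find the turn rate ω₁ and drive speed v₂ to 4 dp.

ω₁ = -0.3491, v₂ = 6.3640

heading to target = atan2(0−-4.5, -3.5−1) = 2.3562
Δθ = wrap(2.3562 − 2.8798) = -0.5236; ω₁ = Δθ/dt₁ = -0.3491
distance = √((-3.5−1)² + (0−-4.5)²) = 6.3640; v₂ = distance/dt₂ = 6.3640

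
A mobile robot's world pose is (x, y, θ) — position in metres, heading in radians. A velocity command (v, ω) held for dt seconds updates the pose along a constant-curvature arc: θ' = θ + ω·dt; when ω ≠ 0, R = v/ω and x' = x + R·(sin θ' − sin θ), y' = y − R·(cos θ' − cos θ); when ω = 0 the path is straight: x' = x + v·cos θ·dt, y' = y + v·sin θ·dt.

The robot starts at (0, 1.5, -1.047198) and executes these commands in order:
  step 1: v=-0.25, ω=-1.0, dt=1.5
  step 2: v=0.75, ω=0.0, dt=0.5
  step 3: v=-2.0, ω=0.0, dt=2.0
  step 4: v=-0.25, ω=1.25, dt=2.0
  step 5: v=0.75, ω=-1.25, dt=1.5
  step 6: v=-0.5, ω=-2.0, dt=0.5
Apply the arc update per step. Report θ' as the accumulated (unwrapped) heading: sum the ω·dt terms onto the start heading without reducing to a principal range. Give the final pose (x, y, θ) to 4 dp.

step 1: θ'=-2.5472 (R=0.2500) → pose (0.0765, 1.8321, -2.5472)
step 2: θ'=-2.5472 (straight) → pose (-0.2342, 1.6221, -2.5472)
step 3: θ'=-2.5472 (straight) → pose (3.0798, 3.8621, -2.5472)
step 4: θ'=-0.0472 (R=-0.2000) → pose (2.9772, 4.2276, -0.0472)
step 5: θ'=-1.9222 (R=-0.6000) → pose (3.5122, 3.4218, -1.9222)
step 6: θ'=-2.9222 (R=0.2500) → pose (3.6925, 3.5797, -2.9222)

(3.6925, 3.5797, -2.9222)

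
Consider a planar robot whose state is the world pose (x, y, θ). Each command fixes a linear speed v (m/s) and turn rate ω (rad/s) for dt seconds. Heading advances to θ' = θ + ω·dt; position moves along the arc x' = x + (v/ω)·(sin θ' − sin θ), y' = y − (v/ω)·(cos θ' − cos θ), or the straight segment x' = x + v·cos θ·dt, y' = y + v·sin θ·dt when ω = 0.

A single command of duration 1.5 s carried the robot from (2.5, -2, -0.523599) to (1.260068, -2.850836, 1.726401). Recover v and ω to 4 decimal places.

Δθ = 1.726401 − -0.523599 = 2.250000
ω = Δθ/dt = 2.250000/1.5 = 1.5000
R = Δx/(sin θ' − sin θ) = -0.8333
v = R·ω = -0.8333·1.5000 = -1.2500

v = -1.2500, ω = 1.5000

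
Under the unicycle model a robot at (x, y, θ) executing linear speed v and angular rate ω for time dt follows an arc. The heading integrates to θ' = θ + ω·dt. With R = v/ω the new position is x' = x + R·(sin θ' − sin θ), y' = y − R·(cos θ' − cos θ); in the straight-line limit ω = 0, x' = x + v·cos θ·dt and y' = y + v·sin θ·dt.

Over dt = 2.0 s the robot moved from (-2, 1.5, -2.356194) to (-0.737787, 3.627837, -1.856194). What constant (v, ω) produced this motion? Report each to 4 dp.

v = -1.2500, ω = 0.2500

Δθ = -1.856194 − -2.356194 = 0.500000
ω = Δθ/dt = 0.500000/2.0 = 0.2500
R = −Δy/(cos θ' − cos θ) = -5.0000
v = R·ω = -5.0000·0.2500 = -1.2500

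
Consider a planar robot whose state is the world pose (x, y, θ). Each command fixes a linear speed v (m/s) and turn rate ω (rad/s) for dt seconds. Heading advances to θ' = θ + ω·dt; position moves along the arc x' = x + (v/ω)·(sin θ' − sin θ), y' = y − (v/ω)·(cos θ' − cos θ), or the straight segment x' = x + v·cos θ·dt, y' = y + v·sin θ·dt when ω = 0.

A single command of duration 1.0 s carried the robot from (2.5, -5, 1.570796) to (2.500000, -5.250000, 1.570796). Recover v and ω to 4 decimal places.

v = -0.2500, ω = 0.0000

Δθ = 1.570796 − 1.570796 = 0.000000
ω = Δθ/dt = 0.000000/1.0 = 0.0000
ω = 0 → v = (Δx·cos θ + Δy·sin θ)/dt = -0.2500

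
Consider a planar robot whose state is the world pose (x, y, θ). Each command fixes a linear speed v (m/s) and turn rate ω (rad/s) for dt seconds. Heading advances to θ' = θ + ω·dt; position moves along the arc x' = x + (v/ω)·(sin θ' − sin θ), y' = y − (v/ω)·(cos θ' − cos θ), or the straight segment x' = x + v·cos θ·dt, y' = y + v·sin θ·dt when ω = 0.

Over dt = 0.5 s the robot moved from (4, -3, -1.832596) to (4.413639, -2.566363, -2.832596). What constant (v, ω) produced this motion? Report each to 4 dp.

v = -1.2500, ω = -2.0000

Δθ = -2.832596 − -1.832596 = -1.000000
ω = Δθ/dt = -1.000000/0.5 = -2.0000
R = −Δy/(cos θ' − cos θ) = 0.6250
v = R·ω = 0.6250·-2.0000 = -1.2500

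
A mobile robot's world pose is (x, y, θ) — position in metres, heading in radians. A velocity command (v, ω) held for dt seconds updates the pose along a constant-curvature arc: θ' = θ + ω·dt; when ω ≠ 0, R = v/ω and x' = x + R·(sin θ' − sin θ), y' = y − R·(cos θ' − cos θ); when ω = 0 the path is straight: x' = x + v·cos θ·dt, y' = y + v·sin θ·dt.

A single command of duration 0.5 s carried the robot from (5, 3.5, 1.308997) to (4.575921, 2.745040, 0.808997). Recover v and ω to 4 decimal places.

v = -1.7500, ω = -1.0000

Δθ = 0.808997 − 1.308997 = -0.500000
ω = Δθ/dt = -0.500000/0.5 = -1.0000
R = −Δy/(cos θ' − cos θ) = 1.7500
v = R·ω = 1.7500·-1.0000 = -1.7500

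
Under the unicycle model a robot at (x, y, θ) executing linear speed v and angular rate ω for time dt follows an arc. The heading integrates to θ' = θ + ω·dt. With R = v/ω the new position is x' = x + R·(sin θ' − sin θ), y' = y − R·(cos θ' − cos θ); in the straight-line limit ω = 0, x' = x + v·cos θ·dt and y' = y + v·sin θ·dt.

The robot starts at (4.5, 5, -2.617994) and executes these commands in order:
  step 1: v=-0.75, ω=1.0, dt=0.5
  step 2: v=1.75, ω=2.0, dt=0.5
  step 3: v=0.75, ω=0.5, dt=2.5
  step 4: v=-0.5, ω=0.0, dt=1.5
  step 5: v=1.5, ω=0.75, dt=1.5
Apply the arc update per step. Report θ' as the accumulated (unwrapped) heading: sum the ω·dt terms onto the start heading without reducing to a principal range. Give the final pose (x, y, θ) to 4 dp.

(7.1678, 4.8571, 1.2570)

step 1: θ'=-2.1180 (R=-0.7500) → pose (4.7655, 5.2593, -2.1180)
step 2: θ'=-1.1180 (R=0.8750) → pose (4.7259, 4.4212, -1.1180)
step 3: θ'=0.1320 (R=1.5000) → pose (6.2722, 3.5905, 0.1320)
step 4: θ'=0.1320 (straight) → pose (5.5287, 3.4918, 0.1320)
step 5: θ'=1.2570 (R=2.0000) → pose (7.1678, 4.8571, 1.2570)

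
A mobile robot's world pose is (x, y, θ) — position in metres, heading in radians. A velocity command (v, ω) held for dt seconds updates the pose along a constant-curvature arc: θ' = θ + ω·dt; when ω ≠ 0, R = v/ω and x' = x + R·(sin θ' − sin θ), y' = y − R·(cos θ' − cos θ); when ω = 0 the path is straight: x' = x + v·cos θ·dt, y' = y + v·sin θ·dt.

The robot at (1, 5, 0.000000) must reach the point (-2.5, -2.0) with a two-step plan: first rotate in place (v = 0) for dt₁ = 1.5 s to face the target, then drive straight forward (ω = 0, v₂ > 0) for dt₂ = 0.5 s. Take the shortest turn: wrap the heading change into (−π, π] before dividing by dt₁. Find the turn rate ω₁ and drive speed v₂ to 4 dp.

ω₁ = -1.3563, v₂ = 15.6525

heading to target = atan2(-2−5, -2.5−1) = -2.0344
Δθ = wrap(-2.0344 − 0.0000) = -2.0344; ω₁ = Δθ/dt₁ = -1.3563
distance = √((-2.5−1)² + (-2−5)²) = 7.8262; v₂ = distance/dt₂ = 15.6525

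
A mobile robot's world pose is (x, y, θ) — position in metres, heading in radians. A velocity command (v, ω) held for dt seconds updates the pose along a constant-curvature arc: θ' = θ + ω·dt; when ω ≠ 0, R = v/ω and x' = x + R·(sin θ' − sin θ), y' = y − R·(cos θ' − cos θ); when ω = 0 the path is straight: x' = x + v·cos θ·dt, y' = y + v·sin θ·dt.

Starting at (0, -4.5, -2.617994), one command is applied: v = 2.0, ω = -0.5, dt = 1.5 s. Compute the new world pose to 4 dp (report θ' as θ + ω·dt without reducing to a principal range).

θ' = -2.6180 + -0.5·1.5 = -3.3680
R = v/ω = 2.0/-0.5 = -4.0000
x' = 0 + -4.0000·(sin -3.3680 − sin -2.6180) = -2.8979
y' = -4.5 − -4.0000·(cos -3.3680 − cos -2.6180) = -4.9338

(-2.8979, -4.9338, -3.3680)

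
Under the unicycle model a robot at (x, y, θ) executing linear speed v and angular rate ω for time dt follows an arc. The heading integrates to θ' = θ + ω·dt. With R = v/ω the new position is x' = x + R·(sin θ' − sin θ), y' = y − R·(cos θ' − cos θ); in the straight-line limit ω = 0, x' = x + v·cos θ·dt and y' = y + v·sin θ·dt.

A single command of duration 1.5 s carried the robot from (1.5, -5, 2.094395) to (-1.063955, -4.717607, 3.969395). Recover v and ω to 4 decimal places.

Δθ = 3.969395 − 2.094395 = 1.875000
ω = Δθ/dt = 1.875000/1.5 = 1.2500
R = Δx/(sin θ' − sin θ) = 1.6000
v = R·ω = 1.6000·1.2500 = 2.0000

v = 2.0000, ω = 1.2500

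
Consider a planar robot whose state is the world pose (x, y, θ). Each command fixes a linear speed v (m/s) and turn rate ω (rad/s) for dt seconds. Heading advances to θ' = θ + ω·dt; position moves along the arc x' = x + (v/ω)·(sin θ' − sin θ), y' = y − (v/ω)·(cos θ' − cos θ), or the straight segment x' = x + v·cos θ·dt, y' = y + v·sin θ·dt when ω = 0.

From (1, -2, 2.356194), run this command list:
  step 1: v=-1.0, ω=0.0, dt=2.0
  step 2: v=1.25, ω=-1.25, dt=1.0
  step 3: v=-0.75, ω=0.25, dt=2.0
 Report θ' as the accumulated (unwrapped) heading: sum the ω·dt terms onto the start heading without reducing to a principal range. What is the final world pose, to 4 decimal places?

(1.9112, -3.7094, 1.6062)

step 1: θ'=2.3562 (straight) → pose (2.4142, -3.4142, 2.3562)
step 2: θ'=1.1062 (R=-1.0000) → pose (2.2273, -2.2590, 1.1062)
step 3: θ'=1.6062 (R=-3.0000) → pose (1.9112, -3.7094, 1.6062)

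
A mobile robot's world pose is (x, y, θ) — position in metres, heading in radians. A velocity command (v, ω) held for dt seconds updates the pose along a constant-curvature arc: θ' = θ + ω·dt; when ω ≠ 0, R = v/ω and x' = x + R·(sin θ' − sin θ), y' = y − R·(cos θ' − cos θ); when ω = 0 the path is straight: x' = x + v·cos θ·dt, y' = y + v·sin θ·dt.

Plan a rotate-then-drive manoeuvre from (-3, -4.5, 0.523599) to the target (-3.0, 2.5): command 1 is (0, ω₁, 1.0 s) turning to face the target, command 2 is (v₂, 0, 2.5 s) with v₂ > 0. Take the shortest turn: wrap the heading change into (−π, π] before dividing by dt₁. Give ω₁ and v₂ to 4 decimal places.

heading to target = atan2(2.5−-4.5, -3−-3) = 1.5708
Δθ = wrap(1.5708 − 0.5236) = 1.0472; ω₁ = Δθ/dt₁ = 1.0472
distance = √((-3−-3)² + (2.5−-4.5)²) = 7.0000; v₂ = distance/dt₂ = 2.8000

ω₁ = 1.0472, v₂ = 2.8000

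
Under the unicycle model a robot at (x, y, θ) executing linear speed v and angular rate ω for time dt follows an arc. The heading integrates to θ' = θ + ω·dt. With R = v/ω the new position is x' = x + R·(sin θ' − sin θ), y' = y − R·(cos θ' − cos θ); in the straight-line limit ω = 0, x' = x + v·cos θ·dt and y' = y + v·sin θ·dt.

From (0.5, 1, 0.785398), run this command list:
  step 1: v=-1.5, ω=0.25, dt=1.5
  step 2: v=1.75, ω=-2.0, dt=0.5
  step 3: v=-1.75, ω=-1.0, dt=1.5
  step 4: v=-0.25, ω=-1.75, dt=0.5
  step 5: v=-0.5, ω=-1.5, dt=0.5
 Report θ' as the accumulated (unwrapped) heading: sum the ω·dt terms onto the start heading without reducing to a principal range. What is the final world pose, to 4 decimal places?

(-1.8468, 1.2389, -2.9646)

step 1: θ'=1.1604 (R=-6.0000) → pose (-0.7591, -0.8488, 1.1604)
step 2: θ'=0.1604 (R=-0.8750) → pose (-0.0965, -0.3341, 0.1604)
step 3: θ'=-1.3396 (R=1.7500) → pose (-2.0795, 0.9924, -1.3396)
step 4: θ'=-2.2146 (R=0.1429) → pose (-2.0547, 1.1109, -2.2146)
step 5: θ'=-2.9646 (R=0.3333) → pose (-1.8468, 1.2389, -2.9646)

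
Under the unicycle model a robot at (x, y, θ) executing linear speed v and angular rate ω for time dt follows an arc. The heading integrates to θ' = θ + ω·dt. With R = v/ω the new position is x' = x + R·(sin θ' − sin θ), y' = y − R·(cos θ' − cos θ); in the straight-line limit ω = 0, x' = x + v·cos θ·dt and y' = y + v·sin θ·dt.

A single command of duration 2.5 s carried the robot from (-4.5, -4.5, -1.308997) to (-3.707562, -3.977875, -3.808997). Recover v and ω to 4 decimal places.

Δθ = -3.808997 − -1.308997 = -2.500000
ω = Δθ/dt = -2.500000/2.5 = -1.0000
R = Δx/(sin θ' − sin θ) = 0.5000
v = R·ω = 0.5000·-1.0000 = -0.5000

v = -0.5000, ω = -1.0000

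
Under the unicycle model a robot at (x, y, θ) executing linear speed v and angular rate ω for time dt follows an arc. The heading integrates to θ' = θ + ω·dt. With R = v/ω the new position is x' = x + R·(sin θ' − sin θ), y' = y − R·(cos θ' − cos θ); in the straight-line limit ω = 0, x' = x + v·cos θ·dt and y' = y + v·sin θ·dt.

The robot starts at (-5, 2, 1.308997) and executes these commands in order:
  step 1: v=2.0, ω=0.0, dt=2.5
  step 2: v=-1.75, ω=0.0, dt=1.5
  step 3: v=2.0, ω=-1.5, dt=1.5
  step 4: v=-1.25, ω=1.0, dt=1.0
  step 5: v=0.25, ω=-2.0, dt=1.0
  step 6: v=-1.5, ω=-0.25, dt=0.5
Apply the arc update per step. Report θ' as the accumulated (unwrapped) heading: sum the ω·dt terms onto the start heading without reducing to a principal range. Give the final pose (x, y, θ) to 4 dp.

(-2.6656, 5.7563, -2.0660)

step 1: θ'=1.3090 (straight) → pose (-3.7059, 6.8296, 1.3090)
step 2: θ'=1.3090 (straight) → pose (-4.3853, 4.2941, 1.3090)
step 3: θ'=-0.9410 (R=-1.3333) → pose (-2.0199, 4.7343, -0.9410)
step 4: θ'=0.0590 (R=-1.2500) → pose (-3.1038, 5.2459, 0.0590)
step 5: θ'=-1.9410 (R=-0.1250) → pose (-2.9799, 5.0759, -1.9410)
step 6: θ'=-2.0660 (R=6.0000) → pose (-2.6656, 5.7563, -2.0660)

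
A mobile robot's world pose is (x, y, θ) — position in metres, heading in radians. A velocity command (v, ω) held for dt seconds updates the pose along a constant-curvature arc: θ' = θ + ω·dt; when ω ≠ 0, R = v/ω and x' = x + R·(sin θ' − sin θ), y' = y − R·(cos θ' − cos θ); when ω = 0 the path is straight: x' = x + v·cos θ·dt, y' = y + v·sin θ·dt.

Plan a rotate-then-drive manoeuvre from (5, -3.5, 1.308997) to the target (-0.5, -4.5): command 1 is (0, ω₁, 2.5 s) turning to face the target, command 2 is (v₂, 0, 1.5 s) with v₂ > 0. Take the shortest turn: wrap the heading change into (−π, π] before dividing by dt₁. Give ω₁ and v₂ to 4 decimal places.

ω₁ = 0.8050, v₂ = 3.7268

heading to target = atan2(-4.5−-3.5, -0.5−5) = -2.9617
Δθ = wrap(-2.9617 − 1.3090) = 2.0124; ω₁ = Δθ/dt₁ = 0.8050
distance = √((-0.5−5)² + (-4.5−-3.5)²) = 5.5902; v₂ = distance/dt₂ = 3.7268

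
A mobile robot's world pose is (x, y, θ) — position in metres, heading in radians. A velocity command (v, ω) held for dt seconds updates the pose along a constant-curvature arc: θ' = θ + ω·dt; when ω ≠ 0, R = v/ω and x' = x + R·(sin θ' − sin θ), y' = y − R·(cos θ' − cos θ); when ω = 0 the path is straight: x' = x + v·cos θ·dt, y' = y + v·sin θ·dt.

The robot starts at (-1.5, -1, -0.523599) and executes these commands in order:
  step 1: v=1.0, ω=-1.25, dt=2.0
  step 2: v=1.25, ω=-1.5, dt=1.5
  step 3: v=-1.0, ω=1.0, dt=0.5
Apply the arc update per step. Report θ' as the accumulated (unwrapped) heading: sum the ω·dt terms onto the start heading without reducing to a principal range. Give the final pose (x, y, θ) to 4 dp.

(-2.7609, -1.6872, -4.7736)

step 1: θ'=-3.0236 (R=-0.8000) → pose (-1.8058, -2.4873, -3.0236)
step 2: θ'=-5.2736 (R=-0.8333) → pose (-2.6094, -1.2162, -5.2736)
step 3: θ'=-4.7736 (R=-1.0000) → pose (-2.7609, -1.6872, -4.7736)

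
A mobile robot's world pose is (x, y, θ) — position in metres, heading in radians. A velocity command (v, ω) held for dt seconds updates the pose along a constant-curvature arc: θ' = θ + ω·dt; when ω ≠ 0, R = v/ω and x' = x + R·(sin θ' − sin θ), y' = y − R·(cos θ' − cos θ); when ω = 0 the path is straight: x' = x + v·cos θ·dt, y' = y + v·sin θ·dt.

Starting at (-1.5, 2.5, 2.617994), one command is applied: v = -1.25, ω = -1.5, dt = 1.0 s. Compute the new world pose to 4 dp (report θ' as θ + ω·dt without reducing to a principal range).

θ' = 2.6180 + -1.5·1.0 = 1.1180
R = v/ω = -1.25/-1.5 = 0.8333
x' = -1.5 + 0.8333·(sin 1.1180 − sin 2.6180) = -1.1673
y' = 2.5 − 0.8333·(cos 1.1180 − cos 2.6180) = 1.4137

(-1.1673, 1.4137, 1.1180)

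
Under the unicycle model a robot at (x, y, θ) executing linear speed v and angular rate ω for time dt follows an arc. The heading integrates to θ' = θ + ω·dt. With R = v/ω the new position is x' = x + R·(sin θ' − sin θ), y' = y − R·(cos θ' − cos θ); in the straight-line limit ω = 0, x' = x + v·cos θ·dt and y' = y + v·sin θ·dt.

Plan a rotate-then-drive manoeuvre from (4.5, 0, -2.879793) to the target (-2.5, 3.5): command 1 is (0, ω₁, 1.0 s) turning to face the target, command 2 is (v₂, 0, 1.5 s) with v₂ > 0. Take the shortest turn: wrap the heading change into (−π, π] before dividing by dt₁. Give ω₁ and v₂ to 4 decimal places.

heading to target = atan2(3.5−0, -2.5−4.5) = 2.6779
Δθ = wrap(2.6779 − -2.8798) = -0.7254; ω₁ = Δθ/dt₁ = -0.7254
distance = √((-2.5−4.5)² + (3.5−0)²) = 7.8262; v₂ = distance/dt₂ = 5.2175

ω₁ = -0.7254, v₂ = 5.2175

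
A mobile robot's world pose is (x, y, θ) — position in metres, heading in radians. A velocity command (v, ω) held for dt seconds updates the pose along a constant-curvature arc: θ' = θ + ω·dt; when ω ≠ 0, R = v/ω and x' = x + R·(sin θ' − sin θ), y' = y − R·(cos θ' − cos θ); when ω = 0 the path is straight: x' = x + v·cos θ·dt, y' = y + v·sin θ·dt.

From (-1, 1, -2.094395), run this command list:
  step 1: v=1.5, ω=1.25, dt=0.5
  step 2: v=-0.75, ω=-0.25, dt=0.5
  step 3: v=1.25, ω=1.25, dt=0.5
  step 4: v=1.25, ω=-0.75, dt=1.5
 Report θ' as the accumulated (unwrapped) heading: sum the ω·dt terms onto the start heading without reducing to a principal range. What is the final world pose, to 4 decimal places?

(-0.9249, -1.7127, -2.0944)

step 1: θ'=-1.4694 (R=1.2000) → pose (-1.1546, 0.2785, -1.4694)
step 2: θ'=-1.5944 (R=3.0000) → pose (-1.1692, 0.6530, -1.5944)
step 3: θ'=-0.9694 (R=1.0000) → pose (-0.9940, 0.0636, -0.9694)
step 4: θ'=-2.0944 (R=-1.6667) → pose (-0.9249, -1.7127, -2.0944)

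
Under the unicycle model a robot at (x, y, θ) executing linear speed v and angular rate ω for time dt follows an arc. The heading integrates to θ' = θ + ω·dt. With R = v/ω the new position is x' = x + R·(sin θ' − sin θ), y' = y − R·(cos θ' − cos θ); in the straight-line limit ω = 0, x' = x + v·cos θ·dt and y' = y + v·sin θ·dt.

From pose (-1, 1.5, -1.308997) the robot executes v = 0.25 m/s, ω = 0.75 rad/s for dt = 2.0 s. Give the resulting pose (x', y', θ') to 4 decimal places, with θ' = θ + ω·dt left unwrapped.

(-0.6147, 1.2590, 0.1910)

θ' = -1.3090 + 0.75·2.0 = 0.1910
R = v/ω = 0.25/0.75 = 0.3333
x' = -1 + 0.3333·(sin 0.1910 − sin -1.3090) = -0.6147
y' = 1.5 − 0.3333·(cos 0.1910 − cos -1.3090) = 1.2590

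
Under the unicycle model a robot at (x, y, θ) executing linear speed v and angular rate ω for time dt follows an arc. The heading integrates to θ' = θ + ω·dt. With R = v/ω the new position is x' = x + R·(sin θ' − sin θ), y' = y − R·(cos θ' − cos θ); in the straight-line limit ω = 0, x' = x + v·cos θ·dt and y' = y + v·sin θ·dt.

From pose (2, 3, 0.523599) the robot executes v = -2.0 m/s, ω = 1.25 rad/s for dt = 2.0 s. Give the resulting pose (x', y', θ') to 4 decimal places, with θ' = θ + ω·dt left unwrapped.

θ' = 0.5236 + 1.25·2.0 = 3.0236
R = v/ω = -2.0/1.25 = -1.6000
x' = 2 + -1.6000·(sin 3.0236 − sin 0.5236) = 2.6116
y' = 3 − -1.6000·(cos 3.0236 − cos 0.5236) = 0.0255

(2.6116, 0.0255, 3.0236)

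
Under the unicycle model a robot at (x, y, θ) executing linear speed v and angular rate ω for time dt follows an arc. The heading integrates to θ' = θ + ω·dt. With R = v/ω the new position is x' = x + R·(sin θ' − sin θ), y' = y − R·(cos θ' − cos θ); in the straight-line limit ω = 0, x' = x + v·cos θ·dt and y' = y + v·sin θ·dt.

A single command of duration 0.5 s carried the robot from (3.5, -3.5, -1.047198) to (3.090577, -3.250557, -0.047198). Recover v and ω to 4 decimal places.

v = -1.0000, ω = 2.0000

Δθ = -0.047198 − -1.047198 = 1.000000
ω = Δθ/dt = 1.000000/0.5 = 2.0000
R = Δx/(sin θ' − sin θ) = -0.5000
v = R·ω = -0.5000·2.0000 = -1.0000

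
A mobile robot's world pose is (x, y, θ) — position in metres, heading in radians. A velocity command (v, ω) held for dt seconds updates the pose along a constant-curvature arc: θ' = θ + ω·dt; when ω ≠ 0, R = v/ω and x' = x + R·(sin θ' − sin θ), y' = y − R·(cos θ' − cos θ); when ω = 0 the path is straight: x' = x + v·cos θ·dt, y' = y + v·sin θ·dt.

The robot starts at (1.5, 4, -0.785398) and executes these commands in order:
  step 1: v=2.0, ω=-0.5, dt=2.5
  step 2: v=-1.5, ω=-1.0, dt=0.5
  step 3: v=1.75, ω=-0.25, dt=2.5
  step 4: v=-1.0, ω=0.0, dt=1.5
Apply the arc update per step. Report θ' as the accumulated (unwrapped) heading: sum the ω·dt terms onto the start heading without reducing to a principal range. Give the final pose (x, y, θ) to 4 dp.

step 1: θ'=-2.0354 (R=-4.0000) → pose (2.2476, -0.6207, -2.0354)
step 2: θ'=-2.5354 (R=1.5000) → pose (2.7340, -0.0601, -2.5354)
step 3: θ'=-3.1604 (R=-7.0000) → pose (-1.3859, -1.3061, -3.1604)
step 4: θ'=-3.1604 (straight) → pose (0.1139, -1.3343, -3.1604)

(0.1139, -1.3343, -3.1604)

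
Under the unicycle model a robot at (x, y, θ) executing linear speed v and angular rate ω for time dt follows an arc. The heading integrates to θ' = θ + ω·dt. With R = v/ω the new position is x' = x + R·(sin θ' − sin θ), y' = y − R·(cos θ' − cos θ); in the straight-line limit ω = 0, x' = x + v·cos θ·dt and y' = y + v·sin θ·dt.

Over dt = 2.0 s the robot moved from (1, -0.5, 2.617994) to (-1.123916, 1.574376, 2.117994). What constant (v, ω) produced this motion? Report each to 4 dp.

v = 1.5000, ω = -0.2500

Δθ = 2.117994 − 2.617994 = -0.500000
ω = Δθ/dt = -0.500000/2.0 = -0.2500
R = Δx/(sin θ' − sin θ) = -6.0000
v = R·ω = -6.0000·-0.2500 = 1.5000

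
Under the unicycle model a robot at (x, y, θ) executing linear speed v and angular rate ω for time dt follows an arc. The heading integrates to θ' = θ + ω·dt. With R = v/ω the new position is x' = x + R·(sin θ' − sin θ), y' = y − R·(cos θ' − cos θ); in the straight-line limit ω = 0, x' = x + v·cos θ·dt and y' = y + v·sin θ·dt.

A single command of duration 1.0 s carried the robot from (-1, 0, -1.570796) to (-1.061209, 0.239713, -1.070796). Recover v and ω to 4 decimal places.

Δθ = -1.070796 − -1.570796 = 0.500000
ω = Δθ/dt = 0.500000/1.0 = 0.5000
R = −Δy/(cos θ' − cos θ) = -0.5000
v = R·ω = -0.5000·0.5000 = -0.2500

v = -0.2500, ω = 0.5000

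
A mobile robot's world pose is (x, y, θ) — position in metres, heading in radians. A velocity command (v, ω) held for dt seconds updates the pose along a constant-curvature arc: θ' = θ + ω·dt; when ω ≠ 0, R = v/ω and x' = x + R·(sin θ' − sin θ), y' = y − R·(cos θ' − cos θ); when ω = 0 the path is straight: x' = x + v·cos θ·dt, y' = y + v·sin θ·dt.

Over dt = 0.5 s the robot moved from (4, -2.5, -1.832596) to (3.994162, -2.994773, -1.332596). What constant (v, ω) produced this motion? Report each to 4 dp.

Δθ = -1.332596 − -1.832596 = 0.500000
ω = Δθ/dt = 0.500000/0.5 = 1.0000
R = −Δy/(cos θ' − cos θ) = 1.0000
v = R·ω = 1.0000·1.0000 = 1.0000

v = 1.0000, ω = 1.0000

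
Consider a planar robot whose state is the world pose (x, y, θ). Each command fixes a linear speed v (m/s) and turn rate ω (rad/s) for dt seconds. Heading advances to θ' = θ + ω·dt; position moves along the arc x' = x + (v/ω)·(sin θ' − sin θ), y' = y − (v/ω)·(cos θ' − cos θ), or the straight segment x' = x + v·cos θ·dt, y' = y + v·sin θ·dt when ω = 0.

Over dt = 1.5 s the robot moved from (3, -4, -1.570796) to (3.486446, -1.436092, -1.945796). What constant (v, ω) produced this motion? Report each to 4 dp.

Δθ = -1.945796 − -1.570796 = -0.375000
ω = Δθ/dt = -0.375000/1.5 = -0.2500
R = −Δy/(cos θ' − cos θ) = 7.0000
v = R·ω = 7.0000·-0.2500 = -1.7500

v = -1.7500, ω = -0.2500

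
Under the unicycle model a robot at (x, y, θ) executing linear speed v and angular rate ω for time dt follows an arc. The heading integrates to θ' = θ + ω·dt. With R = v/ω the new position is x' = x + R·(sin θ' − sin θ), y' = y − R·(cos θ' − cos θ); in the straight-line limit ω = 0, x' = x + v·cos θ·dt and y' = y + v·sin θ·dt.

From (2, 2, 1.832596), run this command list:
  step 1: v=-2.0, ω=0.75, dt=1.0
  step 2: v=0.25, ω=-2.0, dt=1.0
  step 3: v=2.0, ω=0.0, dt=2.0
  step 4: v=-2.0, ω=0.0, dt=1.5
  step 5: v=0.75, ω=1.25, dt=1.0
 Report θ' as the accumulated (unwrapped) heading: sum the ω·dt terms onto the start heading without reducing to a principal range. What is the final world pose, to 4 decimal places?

step 1: θ'=2.5826 (R=-2.6667) → pose (3.1616, 0.4294, 2.5826)
step 2: θ'=0.5826 (R=-0.1250) → pose (3.1591, 0.6398, 0.5826)
step 3: θ'=0.5826 (straight) → pose (6.4992, 2.8405, 0.5826)
step 4: θ'=0.5826 (straight) → pose (3.9941, 1.1900, 0.5826)
step 5: θ'=1.8326 (R=0.6000) → pose (4.2436, 1.8463, 1.8326)

(4.2436, 1.8463, 1.8326)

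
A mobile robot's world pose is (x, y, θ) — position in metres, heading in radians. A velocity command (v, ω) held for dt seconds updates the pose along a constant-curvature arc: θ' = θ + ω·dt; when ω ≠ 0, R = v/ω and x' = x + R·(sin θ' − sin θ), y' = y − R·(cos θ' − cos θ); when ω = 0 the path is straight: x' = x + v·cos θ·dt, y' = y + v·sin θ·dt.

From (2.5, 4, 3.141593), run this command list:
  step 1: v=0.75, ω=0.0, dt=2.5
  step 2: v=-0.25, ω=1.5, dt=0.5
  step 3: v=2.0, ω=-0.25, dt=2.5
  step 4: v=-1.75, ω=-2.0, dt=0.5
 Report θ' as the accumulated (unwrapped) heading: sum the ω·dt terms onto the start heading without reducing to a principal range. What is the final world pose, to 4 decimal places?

(-2.9364, 1.6533, 2.2666)

step 1: θ'=3.1416 (straight) → pose (0.6250, 4.0000, 3.1416)
step 2: θ'=3.8916 (R=-0.1667) → pose (0.7386, 4.0447, 3.8916)
step 3: θ'=3.2666 (R=-8.0000) → pose (-3.7171, 1.9606, 3.2666)
step 4: θ'=2.2666 (R=0.8750) → pose (-2.9364, 1.6533, 2.2666)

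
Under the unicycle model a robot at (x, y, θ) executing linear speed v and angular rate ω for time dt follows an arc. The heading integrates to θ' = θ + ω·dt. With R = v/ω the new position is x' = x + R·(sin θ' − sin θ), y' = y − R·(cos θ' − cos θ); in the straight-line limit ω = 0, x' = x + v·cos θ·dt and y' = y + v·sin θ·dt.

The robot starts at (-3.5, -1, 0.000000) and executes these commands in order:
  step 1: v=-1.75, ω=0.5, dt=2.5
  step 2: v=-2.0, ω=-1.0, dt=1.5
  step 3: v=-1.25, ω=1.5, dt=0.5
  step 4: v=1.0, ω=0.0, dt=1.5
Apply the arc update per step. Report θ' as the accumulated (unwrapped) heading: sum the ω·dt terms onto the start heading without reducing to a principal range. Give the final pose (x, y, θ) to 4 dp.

step 1: θ'=1.2500 (R=-3.5000) → pose (-6.8214, -3.3964, 1.2500)
step 2: θ'=-0.2500 (R=2.0000) → pose (-9.2142, -4.7036, -0.2500)
step 3: θ'=0.5000 (R=-0.8333) → pose (-9.8199, -4.7797, 0.5000)
step 4: θ'=0.5000 (straight) → pose (-8.5035, -4.0605, 0.5000)

(-8.5035, -4.0605, 0.5000)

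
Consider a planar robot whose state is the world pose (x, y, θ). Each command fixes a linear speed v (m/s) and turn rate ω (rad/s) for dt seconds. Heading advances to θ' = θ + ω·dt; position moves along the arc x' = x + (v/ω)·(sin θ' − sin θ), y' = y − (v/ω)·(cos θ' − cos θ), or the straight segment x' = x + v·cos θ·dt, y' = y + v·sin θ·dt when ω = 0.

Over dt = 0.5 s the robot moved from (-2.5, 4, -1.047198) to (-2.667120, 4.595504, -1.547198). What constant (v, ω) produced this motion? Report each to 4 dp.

Δθ = -1.547198 − -1.047198 = -0.500000
ω = Δθ/dt = -0.500000/0.5 = -1.0000
R = −Δy/(cos θ' − cos θ) = 1.2500
v = R·ω = 1.2500·-1.0000 = -1.2500

v = -1.2500, ω = -1.0000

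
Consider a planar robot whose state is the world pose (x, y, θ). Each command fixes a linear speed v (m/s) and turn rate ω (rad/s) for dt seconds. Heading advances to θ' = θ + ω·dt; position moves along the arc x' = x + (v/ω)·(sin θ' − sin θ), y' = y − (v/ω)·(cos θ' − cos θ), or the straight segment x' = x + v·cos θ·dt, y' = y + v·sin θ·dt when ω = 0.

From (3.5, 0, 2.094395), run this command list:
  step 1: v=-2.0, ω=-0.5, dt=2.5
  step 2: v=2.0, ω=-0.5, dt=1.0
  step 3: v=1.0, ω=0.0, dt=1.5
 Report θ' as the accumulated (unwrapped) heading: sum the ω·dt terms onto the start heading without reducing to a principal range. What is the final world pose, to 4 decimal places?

(6.0779, -3.0419, 0.3444)

step 1: θ'=0.8444 (R=4.0000) → pose (3.0262, -4.6567, 0.8444)
step 2: θ'=0.3444 (R=-4.0000) → pose (4.6659, -3.5483, 0.3444)
step 3: θ'=0.3444 (straight) → pose (6.0779, -3.0419, 0.3444)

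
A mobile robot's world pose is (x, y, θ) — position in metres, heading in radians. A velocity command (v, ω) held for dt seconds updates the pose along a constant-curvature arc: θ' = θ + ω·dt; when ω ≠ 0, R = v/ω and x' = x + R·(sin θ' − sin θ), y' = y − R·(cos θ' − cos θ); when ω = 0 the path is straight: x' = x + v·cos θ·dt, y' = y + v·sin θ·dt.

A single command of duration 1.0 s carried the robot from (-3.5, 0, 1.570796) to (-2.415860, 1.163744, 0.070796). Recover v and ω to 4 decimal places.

v = 1.7500, ω = -1.5000

Δθ = 0.070796 − 1.570796 = -1.500000
ω = Δθ/dt = -1.500000/1.0 = -1.5000
R = −Δy/(cos θ' − cos θ) = -1.1667
v = R·ω = -1.1667·-1.5000 = 1.7500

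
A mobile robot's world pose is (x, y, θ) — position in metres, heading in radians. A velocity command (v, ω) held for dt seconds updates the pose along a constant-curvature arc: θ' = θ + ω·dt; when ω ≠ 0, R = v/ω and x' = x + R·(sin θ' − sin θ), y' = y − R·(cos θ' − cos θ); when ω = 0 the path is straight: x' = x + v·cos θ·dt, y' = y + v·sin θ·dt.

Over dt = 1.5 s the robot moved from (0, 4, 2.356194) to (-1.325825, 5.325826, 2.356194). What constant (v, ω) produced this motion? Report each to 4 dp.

Δθ = 2.356194 − 2.356194 = 0.000000
ω = Δθ/dt = 0.000000/1.5 = 0.0000
ω = 0 → v = (Δx·cos θ + Δy·sin θ)/dt = 1.2500

v = 1.2500, ω = 0.0000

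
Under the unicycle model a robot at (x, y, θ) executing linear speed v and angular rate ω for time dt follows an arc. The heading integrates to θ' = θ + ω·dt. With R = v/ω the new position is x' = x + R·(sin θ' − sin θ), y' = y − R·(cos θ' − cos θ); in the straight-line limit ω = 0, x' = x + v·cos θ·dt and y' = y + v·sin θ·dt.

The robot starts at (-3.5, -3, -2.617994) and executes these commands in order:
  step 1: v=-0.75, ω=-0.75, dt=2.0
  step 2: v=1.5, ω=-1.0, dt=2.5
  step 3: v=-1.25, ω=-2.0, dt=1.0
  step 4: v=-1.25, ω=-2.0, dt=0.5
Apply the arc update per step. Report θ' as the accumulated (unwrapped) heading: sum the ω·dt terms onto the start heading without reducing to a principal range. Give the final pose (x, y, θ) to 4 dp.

(-0.1105, 0.1544, -9.6180)

step 1: θ'=-4.1180 (R=1.0000) → pose (-2.1715, -3.3060, -4.1180)
step 2: θ'=-6.6180 (R=-1.5000) → pose (-0.4359, -1.0493, -6.6180)
step 3: θ'=-8.6180 (R=0.6250) → pose (-0.6818, -0.0266, -8.6180)
step 4: θ'=-9.6180 (R=0.6250) → pose (-0.1105, 0.1544, -9.6180)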